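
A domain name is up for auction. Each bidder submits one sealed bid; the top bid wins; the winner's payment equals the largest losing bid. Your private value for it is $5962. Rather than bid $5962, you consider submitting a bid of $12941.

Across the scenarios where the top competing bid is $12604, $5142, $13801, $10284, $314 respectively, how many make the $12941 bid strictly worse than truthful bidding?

The deviation hurts exactly when the highest competing bid lies strictly between $5962 and $12941 — overbidding then wins at a price above your value.
$12604: inside the interval → strictly worse (loss $6642).
$5142: below both → same outcome either way.
$13801: above both → same outcome either way.
$10284: inside the interval → strictly worse (loss $4322).
$314: below both → same outcome either way.
Count: 2.

2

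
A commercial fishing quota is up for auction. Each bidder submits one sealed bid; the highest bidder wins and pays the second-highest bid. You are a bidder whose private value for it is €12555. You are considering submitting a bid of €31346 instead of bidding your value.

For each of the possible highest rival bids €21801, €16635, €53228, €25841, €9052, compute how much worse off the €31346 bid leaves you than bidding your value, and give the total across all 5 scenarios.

€26612

The deviation costs you only when the competing bid falls strictly between €12555 and €31346; elsewhere both bids give the same outcome.
€21801: truthful payoff €0, deviation payoff −€9246 → loss €9246.
€16635: truthful payoff €0, deviation payoff −€4080 → loss €4080.
€53228: outcomes coincide → loss €0.
€25841: truthful payoff €0, deviation payoff −€13286 → loss €13286.
€9052: outcomes coincide → loss €0.
Total loss = €9246 + €4080 + €13286 = €26612.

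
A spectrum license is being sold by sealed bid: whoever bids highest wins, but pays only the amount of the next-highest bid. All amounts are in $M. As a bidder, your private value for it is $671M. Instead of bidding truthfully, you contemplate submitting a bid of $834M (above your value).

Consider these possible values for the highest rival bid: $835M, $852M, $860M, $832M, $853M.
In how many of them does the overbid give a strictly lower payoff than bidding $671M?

1

The deviation hurts exactly when the highest competing bid lies strictly between $671M and $834M — overbidding then wins at a price above your value.
$835M: above both → same outcome either way.
$852M: above both → same outcome either way.
$860M: above both → same outcome either way.
$832M: inside the interval → strictly worse (loss $161M).
$853M: above both → same outcome either way.
Count: 1.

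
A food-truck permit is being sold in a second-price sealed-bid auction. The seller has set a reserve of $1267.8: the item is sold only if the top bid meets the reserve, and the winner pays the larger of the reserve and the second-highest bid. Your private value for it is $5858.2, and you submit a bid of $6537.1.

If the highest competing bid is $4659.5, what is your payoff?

$1198.7

Your bid $6537.1 is the highest and exceeds the reserve.
Price = max(second-highest bid, reserve) = max($4659.5, $1267.8) = $4659.5.
Payoff = $5858.2 − $4659.5 = $1198.7.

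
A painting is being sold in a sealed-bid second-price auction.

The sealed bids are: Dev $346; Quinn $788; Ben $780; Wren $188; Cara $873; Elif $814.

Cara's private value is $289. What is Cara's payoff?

Highest bid: Cara at $873, so Cara wins.
Second-highest bid: Elif at $814 — that is the price the winner pays.
Cara's payoff = value − price = $289 − $814 = −$525.

−$525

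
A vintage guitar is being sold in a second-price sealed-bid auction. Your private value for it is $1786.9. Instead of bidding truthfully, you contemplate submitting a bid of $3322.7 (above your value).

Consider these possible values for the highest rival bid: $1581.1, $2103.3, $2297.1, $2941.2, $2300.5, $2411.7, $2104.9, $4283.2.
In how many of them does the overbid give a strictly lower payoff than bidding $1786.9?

6

The deviation hurts exactly when the highest competing bid lies strictly between $1786.9 and $3322.7 — overbidding then wins at a price above your value.
$1581.1: below both → same outcome either way.
$2103.3: inside the interval → strictly worse (loss $316.4).
$2297.1: inside the interval → strictly worse (loss $510.2).
$2941.2: inside the interval → strictly worse (loss $1154.3).
$2300.5: inside the interval → strictly worse (loss $513.6).
$2411.7: inside the interval → strictly worse (loss $624.8).
$2104.9: inside the interval → strictly worse (loss $318).
$4283.2: above both → same outcome either way.
Count: 6.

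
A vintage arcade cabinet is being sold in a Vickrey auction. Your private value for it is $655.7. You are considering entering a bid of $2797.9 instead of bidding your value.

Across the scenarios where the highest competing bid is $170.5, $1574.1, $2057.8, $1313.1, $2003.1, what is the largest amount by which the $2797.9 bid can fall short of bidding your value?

$1402.1

$170.5: same outcome either way → loss $0.
$1574.1: truthful gives $0, deviation gives −$918.4 → loss $918.4.
$2057.8: truthful gives $0, deviation gives −$1402.1 → loss $1402.1.
$1313.1: truthful gives $0, deviation gives −$657.4 → loss $657.4.
$2003.1: truthful gives $0, deviation gives −$1347.4 → loss $1347.4.
Maximum loss: $1402.1.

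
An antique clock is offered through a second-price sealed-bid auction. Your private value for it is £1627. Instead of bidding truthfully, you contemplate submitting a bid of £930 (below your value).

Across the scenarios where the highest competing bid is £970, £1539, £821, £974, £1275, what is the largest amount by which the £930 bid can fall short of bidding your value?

£657

£970: truthful gives £657, deviation gives £0 → loss £657.
£1539: truthful gives £88, deviation gives £0 → loss £88.
£821: same outcome either way → loss £0.
£974: truthful gives £653, deviation gives £0 → loss £653.
£1275: truthful gives £352, deviation gives £0 → loss £352.
Maximum loss: £657.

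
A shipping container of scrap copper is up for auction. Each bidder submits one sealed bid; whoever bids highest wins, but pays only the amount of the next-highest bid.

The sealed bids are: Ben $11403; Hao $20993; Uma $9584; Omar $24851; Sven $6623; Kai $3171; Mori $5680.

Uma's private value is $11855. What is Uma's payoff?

$0

Highest bid: Omar at $24851, so Omar wins.
Second-highest bid: Hao at $20993 — that is the price the winner pays.
Uma did not win, so Uma pays nothing and receives nothing: payoff $0.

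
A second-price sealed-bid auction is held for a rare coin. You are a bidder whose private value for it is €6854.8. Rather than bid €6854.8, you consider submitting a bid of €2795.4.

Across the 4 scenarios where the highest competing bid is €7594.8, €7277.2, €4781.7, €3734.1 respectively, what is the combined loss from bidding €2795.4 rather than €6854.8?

€5193.8

The deviation costs you only when the competing bid falls strictly between €2795.4 and €6854.8; elsewhere both bids give the same outcome.
€7594.8: outcomes coincide → loss €0.
€7277.2: outcomes coincide → loss €0.
€4781.7: truthful payoff €2073.1, deviation payoff €0 → loss €2073.1.
€3734.1: truthful payoff €3120.7, deviation payoff €0 → loss €3120.7.
Total loss = €2073.1 + €3120.7 = €5193.8.
In a second-price auction your bid sets only whether you win, not what you pay, so bidding your true value is weakly dominant.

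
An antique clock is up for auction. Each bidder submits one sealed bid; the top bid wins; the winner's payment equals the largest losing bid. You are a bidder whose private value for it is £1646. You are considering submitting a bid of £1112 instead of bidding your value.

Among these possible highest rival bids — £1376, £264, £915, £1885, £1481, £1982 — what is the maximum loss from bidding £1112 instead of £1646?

£270

£1376: truthful gives £270, deviation gives £0 → loss £270.
£264: same outcome either way → loss £0.
£915: same outcome either way → loss £0.
£1885: same outcome either way → loss £0.
£1481: truthful gives £165, deviation gives £0 → loss £165.
£1982: same outcome either way → loss £0.
Maximum loss: £270.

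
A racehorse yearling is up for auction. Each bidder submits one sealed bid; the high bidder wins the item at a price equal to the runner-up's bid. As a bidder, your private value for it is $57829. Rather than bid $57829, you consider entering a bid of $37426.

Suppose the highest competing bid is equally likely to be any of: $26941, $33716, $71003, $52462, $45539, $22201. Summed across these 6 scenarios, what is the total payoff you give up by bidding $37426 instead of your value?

The deviation costs you only when the competing bid falls strictly between $37426 and $57829; elsewhere both bids give the same outcome.
$26941: outcomes coincide → loss $0.
$33716: outcomes coincide → loss $0.
$71003: outcomes coincide → loss $0.
$52462: truthful payoff $5367, deviation payoff $0 → loss $5367.
$45539: truthful payoff $12290, deviation payoff $0 → loss $12290.
$22201: outcomes coincide → loss $0.
Total loss = $5367 + $12290 = $17657.

$17657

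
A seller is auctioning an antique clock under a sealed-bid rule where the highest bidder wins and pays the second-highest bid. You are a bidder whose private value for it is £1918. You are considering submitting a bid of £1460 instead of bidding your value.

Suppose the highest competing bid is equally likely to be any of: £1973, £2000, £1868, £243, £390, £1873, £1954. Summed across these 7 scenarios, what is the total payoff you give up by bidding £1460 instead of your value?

The deviation costs you only when the competing bid falls strictly between £1460 and £1918; elsewhere both bids give the same outcome.
£1973: outcomes coincide → loss £0.
£2000: outcomes coincide → loss £0.
£1868: truthful payoff £50, deviation payoff £0 → loss £50.
£243: outcomes coincide → loss £0.
£390: outcomes coincide → loss £0.
£1873: truthful payoff £45, deviation payoff £0 → loss £45.
£1954: outcomes coincide → loss £0.
Total loss = £50 + £45 = £95.

£95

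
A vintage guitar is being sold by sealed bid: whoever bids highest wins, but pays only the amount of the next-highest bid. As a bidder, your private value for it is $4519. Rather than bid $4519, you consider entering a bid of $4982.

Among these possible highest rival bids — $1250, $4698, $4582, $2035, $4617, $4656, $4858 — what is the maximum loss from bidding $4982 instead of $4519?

$1250: same outcome either way → loss $0.
$4698: truthful gives $0, deviation gives −$179 → loss $179.
$4582: truthful gives $0, deviation gives −$63 → loss $63.
$2035: same outcome either way → loss $0.
$4617: truthful gives $0, deviation gives −$98 → loss $98.
$4656: truthful gives $0, deviation gives −$137 → loss $137.
$4858: truthful gives $0, deviation gives −$339 → loss $339.
Maximum loss: $339.

$339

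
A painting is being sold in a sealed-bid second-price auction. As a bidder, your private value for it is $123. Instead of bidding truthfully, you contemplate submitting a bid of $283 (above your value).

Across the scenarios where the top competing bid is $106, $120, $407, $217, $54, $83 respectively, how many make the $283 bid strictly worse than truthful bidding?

The deviation hurts exactly when the highest competing bid lies strictly between $123 and $283 — overbidding then wins at a price above your value.
$106: below both → same outcome either way.
$120: below both → same outcome either way.
$407: above both → same outcome either way.
$217: inside the interval → strictly worse (loss $94).
$54: below both → same outcome either way.
$83: below both → same outcome either way.
Count: 1.

1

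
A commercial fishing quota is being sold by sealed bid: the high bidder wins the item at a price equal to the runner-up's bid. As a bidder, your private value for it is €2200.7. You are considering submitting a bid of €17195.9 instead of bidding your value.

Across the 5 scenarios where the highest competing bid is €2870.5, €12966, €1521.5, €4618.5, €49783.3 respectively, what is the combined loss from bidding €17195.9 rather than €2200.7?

The deviation costs you only when the competing bid falls strictly between €2200.7 and €17195.9; elsewhere both bids give the same outcome.
€2870.5: truthful payoff €0, deviation payoff −€669.8 → loss €669.8.
€12966: truthful payoff €0, deviation payoff −€10765.3 → loss €10765.3.
€1521.5: outcomes coincide → loss €0.
€4618.5: truthful payoff €0, deviation payoff −€2417.8 → loss €2417.8.
€49783.3: outcomes coincide → loss €0.
Total loss = €669.8 + €10765.3 + €2417.8 = €13852.9.

€13852.9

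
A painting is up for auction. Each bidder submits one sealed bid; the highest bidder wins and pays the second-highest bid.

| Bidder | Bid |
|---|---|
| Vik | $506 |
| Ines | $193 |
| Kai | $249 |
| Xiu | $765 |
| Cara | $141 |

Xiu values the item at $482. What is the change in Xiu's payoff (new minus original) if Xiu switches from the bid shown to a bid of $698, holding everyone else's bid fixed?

The highest bid among the other bidders is $506; Xiu's bid doesn't change that.
Original bid $765: Xiu is highest, pays the top rival bid $506; payoff $482 − $506 = −$24.
Alternative bid $698: Xiu is highest, pays the top rival bid $506; payoff $482 − $506 = −$24.
Change in payoff = −$24 − (−$24) = $0.

$0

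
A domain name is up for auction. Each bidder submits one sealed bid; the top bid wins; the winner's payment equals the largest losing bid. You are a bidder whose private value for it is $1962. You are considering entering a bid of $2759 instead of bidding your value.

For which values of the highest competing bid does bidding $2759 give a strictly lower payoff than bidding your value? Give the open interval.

($1962, $2759)

If the competing bid is below $1962, both bids win at the same price — no difference.
If it is above $2759, both bids lose — no difference.
If it lies strictly between $1962 and $2759, bidding your value loses (payoff 0) while bidding $2759 wins at a price above your value (payoff negative).
So the deviation strictly hurts on the open interval ($1962, $2759).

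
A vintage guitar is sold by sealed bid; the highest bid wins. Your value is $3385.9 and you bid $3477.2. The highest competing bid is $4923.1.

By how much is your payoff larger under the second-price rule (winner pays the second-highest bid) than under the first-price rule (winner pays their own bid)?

$0

Your bid $3477.2 is below $4923.1, so you lose under either rule.
Payoff is $0 in both cases; difference = $0.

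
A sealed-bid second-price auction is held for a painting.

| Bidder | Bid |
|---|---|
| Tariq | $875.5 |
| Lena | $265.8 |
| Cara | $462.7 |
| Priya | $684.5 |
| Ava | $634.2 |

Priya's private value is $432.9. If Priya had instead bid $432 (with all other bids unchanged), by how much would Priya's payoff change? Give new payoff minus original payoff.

The highest bid among the other bidders is $875.5; Priya's bid doesn't change that.
Original bid $684.5: Priya is not highest (top rival bid is $875.5); payoff $0.
Alternative bid $432: Priya is not highest (top rival bid is $875.5); payoff $0.
Change in payoff = $0 − ($0) = $0.

$0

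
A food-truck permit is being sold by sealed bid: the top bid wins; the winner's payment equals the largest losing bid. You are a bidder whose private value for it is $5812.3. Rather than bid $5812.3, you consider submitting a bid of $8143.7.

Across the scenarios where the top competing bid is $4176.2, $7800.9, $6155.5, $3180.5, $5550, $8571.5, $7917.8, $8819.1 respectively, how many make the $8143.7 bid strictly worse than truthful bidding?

The deviation hurts exactly when the highest competing bid lies strictly between $5812.3 and $8143.7 — overbidding then wins at a price above your value.
$4176.2: below both → same outcome either way.
$7800.9: inside the interval → strictly worse (loss $1988.6).
$6155.5: inside the interval → strictly worse (loss $343.2).
$3180.5: below both → same outcome either way.
$5550: below both → same outcome either way.
$8571.5: above both → same outcome either way.
$7917.8: inside the interval → strictly worse (loss $2105.5).
$8819.1: above both → same outcome either way.
Count: 3.

3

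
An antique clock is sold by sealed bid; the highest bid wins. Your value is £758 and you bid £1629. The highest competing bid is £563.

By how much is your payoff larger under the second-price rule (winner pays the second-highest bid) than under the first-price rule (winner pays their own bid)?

You have the highest bid, so you win under either rule.
Second-price: pay £563 → payoff £195.
First-price: pay your own bid £1629 → payoff −£871.
Difference = £195 − (−£871) = £1066.

£1066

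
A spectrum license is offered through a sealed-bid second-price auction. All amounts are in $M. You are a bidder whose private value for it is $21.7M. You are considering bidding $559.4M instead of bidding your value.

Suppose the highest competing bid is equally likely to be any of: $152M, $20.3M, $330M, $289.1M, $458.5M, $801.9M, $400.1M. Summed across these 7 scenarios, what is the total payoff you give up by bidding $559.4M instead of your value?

$1521.2M

The deviation costs you only when the competing bid falls strictly between $21.7M and $559.4M; elsewhere both bids give the same outcome.
$152M: truthful payoff $0M, deviation payoff −$130.3M → loss $130.3M.
$20.3M: outcomes coincide → loss $0M.
$330M: truthful payoff $0M, deviation payoff −$308.3M → loss $308.3M.
$289.1M: truthful payoff $0M, deviation payoff −$267.4M → loss $267.4M.
$458.5M: truthful payoff $0M, deviation payoff −$436.8M → loss $436.8M.
$801.9M: outcomes coincide → loss $0M.
$400.1M: truthful payoff $0M, deviation payoff −$378.4M → loss $378.4M.
Total loss = $130.3M + $308.3M + $267.4M + $436.8M + $378.4M = $1521.2M.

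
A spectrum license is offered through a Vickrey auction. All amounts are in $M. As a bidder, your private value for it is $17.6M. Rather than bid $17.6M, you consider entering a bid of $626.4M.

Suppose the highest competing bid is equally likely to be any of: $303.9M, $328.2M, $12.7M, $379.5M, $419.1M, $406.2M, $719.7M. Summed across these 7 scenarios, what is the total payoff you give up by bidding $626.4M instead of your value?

$1748.9M

The deviation costs you only when the competing bid falls strictly between $17.6M and $626.4M; elsewhere both bids give the same outcome.
$303.9M: truthful payoff $0M, deviation payoff −$286.3M → loss $286.3M.
$328.2M: truthful payoff $0M, deviation payoff −$310.6M → loss $310.6M.
$12.7M: outcomes coincide → loss $0M.
$379.5M: truthful payoff $0M, deviation payoff −$361.9M → loss $361.9M.
$419.1M: truthful payoff $0M, deviation payoff −$401.5M → loss $401.5M.
$406.2M: truthful payoff $0M, deviation payoff −$388.6M → loss $388.6M.
$719.7M: outcomes coincide → loss $0M.
Total loss = $286.3M + $310.6M + $361.9M + $401.5M + $388.6M = $1748.9M.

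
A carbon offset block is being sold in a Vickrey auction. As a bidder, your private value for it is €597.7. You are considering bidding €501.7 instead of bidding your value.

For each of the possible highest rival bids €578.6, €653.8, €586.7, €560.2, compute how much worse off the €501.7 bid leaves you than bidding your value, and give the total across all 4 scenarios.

€67.6

The deviation costs you only when the competing bid falls strictly between €501.7 and €597.7; elsewhere both bids give the same outcome.
€578.6: truthful payoff €19.1, deviation payoff €0 → loss €19.1.
€653.8: outcomes coincide → loss €0.
€586.7: truthful payoff €11, deviation payoff €0 → loss €11.
€560.2: truthful payoff €37.5, deviation payoff €0 → loss €37.5.
Total loss = €19.1 + €11 + €37.5 = €67.6.
In a second-price auction your bid sets only whether you win, not what you pay, so bidding your true value is weakly dominant.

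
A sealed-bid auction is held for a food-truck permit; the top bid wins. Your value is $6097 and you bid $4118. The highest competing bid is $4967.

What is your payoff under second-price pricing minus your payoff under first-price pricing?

$0

Your bid $4118 is below $4967, so you lose under either rule.
Payoff is $0 in both cases; difference = $0.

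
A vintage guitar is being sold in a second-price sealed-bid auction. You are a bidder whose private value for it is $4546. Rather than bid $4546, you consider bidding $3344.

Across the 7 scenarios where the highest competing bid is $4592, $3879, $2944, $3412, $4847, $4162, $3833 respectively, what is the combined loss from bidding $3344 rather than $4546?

The deviation costs you only when the competing bid falls strictly between $3344 and $4546; elsewhere both bids give the same outcome.
$4592: outcomes coincide → loss $0.
$3879: truthful payoff $667, deviation payoff $0 → loss $667.
$2944: outcomes coincide → loss $0.
$3412: truthful payoff $1134, deviation payoff $0 → loss $1134.
$4847: outcomes coincide → loss $0.
$4162: truthful payoff $384, deviation payoff $0 → loss $384.
$3833: truthful payoff $713, deviation payoff $0 → loss $713.
Total loss = $667 + $1134 + $384 + $713 = $2898.

$2898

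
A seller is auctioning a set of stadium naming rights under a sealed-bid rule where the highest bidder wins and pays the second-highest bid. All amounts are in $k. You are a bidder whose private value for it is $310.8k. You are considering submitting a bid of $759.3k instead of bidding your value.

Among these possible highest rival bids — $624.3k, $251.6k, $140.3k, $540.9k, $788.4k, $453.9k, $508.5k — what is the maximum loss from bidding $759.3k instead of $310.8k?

$313.5k

$624.3k: truthful gives $0k, deviation gives −$313.5k → loss $313.5k.
$251.6k: same outcome either way → loss $0k.
$140.3k: same outcome either way → loss $0k.
$540.9k: truthful gives $0k, deviation gives −$230.1k → loss $230.1k.
$788.4k: same outcome either way → loss $0k.
$453.9k: truthful gives $0k, deviation gives −$143.1k → loss $143.1k.
$508.5k: truthful gives $0k, deviation gives −$197.7k → loss $197.7k.
Maximum loss: $313.5k.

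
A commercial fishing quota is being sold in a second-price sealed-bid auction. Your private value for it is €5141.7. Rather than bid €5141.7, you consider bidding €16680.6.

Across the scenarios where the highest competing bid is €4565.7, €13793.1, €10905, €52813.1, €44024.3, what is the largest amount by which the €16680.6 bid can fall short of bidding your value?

€8651.4

€4565.7: same outcome either way → loss €0.
€13793.1: truthful gives €0, deviation gives −€8651.4 → loss €8651.4.
€10905: truthful gives €0, deviation gives −€5763.3 → loss €5763.3.
€52813.1: same outcome either way → loss €0.
€44024.3: same outcome either way → loss €0.
Maximum loss: €8651.4.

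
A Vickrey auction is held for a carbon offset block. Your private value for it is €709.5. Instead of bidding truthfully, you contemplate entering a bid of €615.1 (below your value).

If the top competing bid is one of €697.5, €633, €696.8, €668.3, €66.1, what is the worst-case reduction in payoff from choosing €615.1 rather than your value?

€697.5: truthful gives €12, deviation gives €0 → loss €12.
€633: truthful gives €76.5, deviation gives €0 → loss €76.5.
€696.8: truthful gives €12.7, deviation gives €0 → loss €12.7.
€668.3: truthful gives €41.2, deviation gives €0 → loss €41.2.
€66.1: same outcome either way → loss €0.
Maximum loss: €76.5.

€76.5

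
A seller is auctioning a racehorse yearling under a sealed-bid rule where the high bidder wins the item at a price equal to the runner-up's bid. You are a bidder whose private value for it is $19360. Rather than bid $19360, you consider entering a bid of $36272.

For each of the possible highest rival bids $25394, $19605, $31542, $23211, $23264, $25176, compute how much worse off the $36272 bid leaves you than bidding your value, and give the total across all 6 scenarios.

$32032

The deviation costs you only when the competing bid falls strictly between $19360 and $36272; elsewhere both bids give the same outcome.
$25394: truthful payoff $0, deviation payoff −$6034 → loss $6034.
$19605: truthful payoff $0, deviation payoff −$245 → loss $245.
$31542: truthful payoff $0, deviation payoff −$12182 → loss $12182.
$23211: truthful payoff $0, deviation payoff −$3851 → loss $3851.
$23264: truthful payoff $0, deviation payoff −$3904 → loss $3904.
$25176: truthful payoff $0, deviation payoff −$5816 → loss $5816.
Total loss = $6034 + $245 + $12182 + $3851 + $3904 + $5816 = $32032.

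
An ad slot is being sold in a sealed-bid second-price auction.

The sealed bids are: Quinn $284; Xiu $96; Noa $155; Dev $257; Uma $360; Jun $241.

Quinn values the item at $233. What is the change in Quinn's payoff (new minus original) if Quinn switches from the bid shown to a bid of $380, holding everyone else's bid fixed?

−$127

The highest bid among the other bidders is $360; Quinn's bid doesn't change that.
Original bid $284: Quinn is not highest (top rival bid is $360); payoff $0.
Alternative bid $380: Quinn is highest, pays the top rival bid $360; payoff $233 − $360 = −$127.
Change in payoff = −$127 − ($0) = −$127.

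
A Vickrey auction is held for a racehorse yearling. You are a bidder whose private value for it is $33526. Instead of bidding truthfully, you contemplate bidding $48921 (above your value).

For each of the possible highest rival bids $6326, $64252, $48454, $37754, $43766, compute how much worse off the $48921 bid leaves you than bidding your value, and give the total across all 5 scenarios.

The deviation costs you only when the competing bid falls strictly between $33526 and $48921; elsewhere both bids give the same outcome.
$6326: outcomes coincide → loss $0.
$64252: outcomes coincide → loss $0.
$48454: truthful payoff $0, deviation payoff −$14928 → loss $14928.
$37754: truthful payoff $0, deviation payoff −$4228 → loss $4228.
$43766: truthful payoff $0, deviation payoff −$10240 → loss $10240.
Total loss = $14928 + $4228 + $10240 = $29396.
Truthful bidding weakly dominates here: raising your bid can only win items priced above your value, and lowering it can only forfeit items priced below.

$29396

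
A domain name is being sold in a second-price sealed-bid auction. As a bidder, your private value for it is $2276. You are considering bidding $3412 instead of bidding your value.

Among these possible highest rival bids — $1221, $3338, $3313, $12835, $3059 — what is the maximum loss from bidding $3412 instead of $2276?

$1221: same outcome either way → loss $0.
$3338: truthful gives $0, deviation gives −$1062 → loss $1062.
$3313: truthful gives $0, deviation gives −$1037 → loss $1037.
$12835: same outcome either way → loss $0.
$3059: truthful gives $0, deviation gives −$783 → loss $783.
Maximum loss: $1062.

$1062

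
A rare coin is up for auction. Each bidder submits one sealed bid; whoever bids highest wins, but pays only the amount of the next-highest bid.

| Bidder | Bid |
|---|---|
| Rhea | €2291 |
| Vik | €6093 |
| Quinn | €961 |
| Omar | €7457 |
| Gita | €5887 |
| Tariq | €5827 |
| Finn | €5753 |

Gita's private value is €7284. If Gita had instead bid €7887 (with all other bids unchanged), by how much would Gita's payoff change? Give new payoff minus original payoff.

−€173

The highest bid among the other bidders is €7457; Gita's bid doesn't change that.
Original bid €5887: Gita is not highest (top rival bid is €7457); payoff €0.
Alternative bid €7887: Gita is highest, pays the top rival bid €7457; payoff €7284 − €7457 = −€173.
Change in payoff = −€173 − (€0) = −€173.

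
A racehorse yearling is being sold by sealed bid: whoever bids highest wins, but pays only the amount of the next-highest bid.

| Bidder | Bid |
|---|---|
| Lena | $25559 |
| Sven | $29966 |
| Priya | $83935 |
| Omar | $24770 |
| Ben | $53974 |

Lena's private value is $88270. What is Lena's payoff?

Highest bid: Priya at $83935, so Priya wins.
Second-highest bid: Ben at $53974 — that is the price the winner pays.
Lena did not win, so Lena pays nothing and receives nothing: payoff $0.

$0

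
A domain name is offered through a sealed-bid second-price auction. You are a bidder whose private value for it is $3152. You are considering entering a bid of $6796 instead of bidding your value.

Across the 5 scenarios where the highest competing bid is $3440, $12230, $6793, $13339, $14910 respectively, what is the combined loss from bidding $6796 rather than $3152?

$3929

The deviation costs you only when the competing bid falls strictly between $3152 and $6796; elsewhere both bids give the same outcome.
$3440: truthful payoff $0, deviation payoff −$288 → loss $288.
$12230: outcomes coincide → loss $0.
$6793: truthful payoff $0, deviation payoff −$3641 → loss $3641.
$13339: outcomes coincide → loss $0.
$14910: outcomes coincide → loss $0.
Total loss = $288 + $3641 = $3929.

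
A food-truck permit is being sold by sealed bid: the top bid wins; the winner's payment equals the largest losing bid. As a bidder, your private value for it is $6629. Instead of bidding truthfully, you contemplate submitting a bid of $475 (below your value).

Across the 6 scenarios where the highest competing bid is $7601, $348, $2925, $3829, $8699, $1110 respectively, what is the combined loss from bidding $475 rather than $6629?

$12023

The deviation costs you only when the competing bid falls strictly between $475 and $6629; elsewhere both bids give the same outcome.
$7601: outcomes coincide → loss $0.
$348: outcomes coincide → loss $0.
$2925: truthful payoff $3704, deviation payoff $0 → loss $3704.
$3829: truthful payoff $2800, deviation payoff $0 → loss $2800.
$8699: outcomes coincide → loss $0.
$1110: truthful payoff $5519, deviation payoff $0 → loss $5519.
Total loss = $3704 + $2800 + $5519 = $12023.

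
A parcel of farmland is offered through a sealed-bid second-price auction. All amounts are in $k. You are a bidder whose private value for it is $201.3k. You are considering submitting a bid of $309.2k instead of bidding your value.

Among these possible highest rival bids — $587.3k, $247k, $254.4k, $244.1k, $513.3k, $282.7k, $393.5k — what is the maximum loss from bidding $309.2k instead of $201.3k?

$81.4k

$587.3k: same outcome either way → loss $0k.
$247k: truthful gives $0k, deviation gives −$45.7k → loss $45.7k.
$254.4k: truthful gives $0k, deviation gives −$53.1k → loss $53.1k.
$244.1k: truthful gives $0k, deviation gives −$42.8k → loss $42.8k.
$513.3k: same outcome either way → loss $0k.
$282.7k: truthful gives $0k, deviation gives −$81.4k → loss $81.4k.
$393.5k: same outcome either way → loss $0k.
Maximum loss: $81.4k.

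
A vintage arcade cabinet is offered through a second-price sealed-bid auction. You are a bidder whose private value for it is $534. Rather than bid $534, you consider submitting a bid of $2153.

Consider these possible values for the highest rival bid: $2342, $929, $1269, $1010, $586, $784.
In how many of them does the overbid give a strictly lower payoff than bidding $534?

5

The deviation hurts exactly when the highest competing bid lies strictly between $534 and $2153 — overbidding then wins at a price above your value.
$2342: above both → same outcome either way.
$929: inside the interval → strictly worse (loss $395).
$1269: inside the interval → strictly worse (loss $735).
$1010: inside the interval → strictly worse (loss $476).
$586: inside the interval → strictly worse (loss $52).
$784: inside the interval → strictly worse (loss $250).
Count: 5.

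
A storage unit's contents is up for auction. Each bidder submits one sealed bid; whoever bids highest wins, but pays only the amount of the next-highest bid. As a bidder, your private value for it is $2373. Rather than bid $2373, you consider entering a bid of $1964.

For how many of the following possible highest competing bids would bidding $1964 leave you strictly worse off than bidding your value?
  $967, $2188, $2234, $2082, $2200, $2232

5

The deviation hurts exactly when the highest competing bid lies strictly between $1964 and $2373 — underbidding then forfeits a profitable win.
$967: below both → same outcome either way.
$2188: inside the interval → strictly worse (loss $185).
$2234: inside the interval → strictly worse (loss $139).
$2082: inside the interval → strictly worse (loss $291).
$2200: inside the interval → strictly worse (loss $173).
$2232: inside the interval → strictly worse (loss $141).
Count: 5.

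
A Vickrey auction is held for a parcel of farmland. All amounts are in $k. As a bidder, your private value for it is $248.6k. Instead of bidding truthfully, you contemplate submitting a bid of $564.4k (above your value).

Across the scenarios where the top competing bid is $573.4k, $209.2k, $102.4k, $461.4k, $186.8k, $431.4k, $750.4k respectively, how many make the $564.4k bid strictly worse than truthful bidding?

2

The deviation hurts exactly when the highest competing bid lies strictly between $248.6k and $564.4k — overbidding then wins at a price above your value.
$573.4k: above both → same outcome either way.
$209.2k: below both → same outcome either way.
$102.4k: below both → same outcome either way.
$461.4k: inside the interval → strictly worse (loss $212.8k).
$186.8k: below both → same outcome either way.
$431.4k: inside the interval → strictly worse (loss $182.8k).
$750.4k: above both → same outcome either way.
Count: 2.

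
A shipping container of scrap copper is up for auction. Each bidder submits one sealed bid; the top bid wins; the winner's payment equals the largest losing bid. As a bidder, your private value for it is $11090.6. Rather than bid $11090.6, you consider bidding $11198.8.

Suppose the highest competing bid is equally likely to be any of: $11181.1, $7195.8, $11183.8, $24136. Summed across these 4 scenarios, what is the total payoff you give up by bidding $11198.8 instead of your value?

The deviation costs you only when the competing bid falls strictly between $11090.6 and $11198.8; elsewhere both bids give the same outcome.
$11181.1: truthful payoff $0, deviation payoff −$90.5 → loss $90.5.
$7195.8: outcomes coincide → loss $0.
$11183.8: truthful payoff $0, deviation payoff −$93.2 → loss $93.2.
$24136: outcomes coincide → loss $0.
Total loss = $90.5 + $93.2 = $183.7.

$183.7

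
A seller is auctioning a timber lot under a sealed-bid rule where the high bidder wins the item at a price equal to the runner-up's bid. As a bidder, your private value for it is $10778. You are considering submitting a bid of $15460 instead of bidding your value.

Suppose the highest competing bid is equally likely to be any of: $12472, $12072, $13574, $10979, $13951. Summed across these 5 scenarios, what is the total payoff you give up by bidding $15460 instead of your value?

The deviation costs you only when the competing bid falls strictly between $10778 and $15460; elsewhere both bids give the same outcome.
$12472: truthful payoff $0, deviation payoff −$1694 → loss $1694.
$12072: truthful payoff $0, deviation payoff −$1294 → loss $1294.
$13574: truthful payoff $0, deviation payoff −$2796 → loss $2796.
$10979: truthful payoff $0, deviation payoff −$201 → loss $201.
$13951: truthful payoff $0, deviation payoff −$3173 → loss $3173.
Total loss = $1694 + $1294 + $2796 + $201 + $3173 = $9158.
In a second-price auction your bid sets only whether you win, not what you pay, so bidding your true value is weakly dominant.

$9158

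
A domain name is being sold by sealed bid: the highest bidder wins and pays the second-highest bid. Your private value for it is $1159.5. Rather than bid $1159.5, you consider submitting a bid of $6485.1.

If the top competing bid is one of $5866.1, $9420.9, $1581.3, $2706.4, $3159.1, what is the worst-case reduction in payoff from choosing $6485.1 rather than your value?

$4706.6

$5866.1: truthful gives $0, deviation gives −$4706.6 → loss $4706.6.
$9420.9: same outcome either way → loss $0.
$1581.3: truthful gives $0, deviation gives −$421.8 → loss $421.8.
$2706.4: truthful gives $0, deviation gives −$1546.9 → loss $1546.9.
$3159.1: truthful gives $0, deviation gives −$1999.6 → loss $1999.6.
Maximum loss: $4706.6.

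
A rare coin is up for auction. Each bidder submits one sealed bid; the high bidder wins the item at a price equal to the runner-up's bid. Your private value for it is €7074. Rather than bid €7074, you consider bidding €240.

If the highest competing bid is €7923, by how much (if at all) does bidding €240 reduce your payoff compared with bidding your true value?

€0

Bidding your value €7074: you lose (since €7074 < €7923). Payoff €0.
Bidding €240: you lose. Payoff €0.
Difference = €0 − €0 = €0; both bids lead to the same outcome because the competing bid is above both your value and your alternative bid.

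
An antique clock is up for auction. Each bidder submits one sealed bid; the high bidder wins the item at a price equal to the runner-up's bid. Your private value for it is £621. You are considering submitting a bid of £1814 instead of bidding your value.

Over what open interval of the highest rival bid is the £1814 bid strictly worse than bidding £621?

(£621, £1814)

If the competing bid is below £621, both bids win at the same price — no difference.
If it is above £1814, both bids lose — no difference.
If it lies strictly between £621 and £1814, bidding your value loses (payoff 0) while bidding £1814 wins at a price above your value (payoff negative).
So the deviation strictly hurts on the open interval (£621, £1814).
In a second-price auction your bid sets only whether you win, not what you pay, so bidding your true value is weakly dominant.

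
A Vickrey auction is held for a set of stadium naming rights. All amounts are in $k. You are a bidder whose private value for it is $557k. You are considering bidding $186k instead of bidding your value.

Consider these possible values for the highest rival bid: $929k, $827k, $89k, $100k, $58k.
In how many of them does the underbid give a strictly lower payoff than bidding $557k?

The deviation hurts exactly when the highest competing bid lies strictly between $186k and $557k — underbidding then forfeits a profitable win.
$929k: above both → same outcome either way.
$827k: above both → same outcome either way.
$89k: below both → same outcome either way.
$100k: below both → same outcome either way.
$58k: below both → same outcome either way.
Count: 0.

0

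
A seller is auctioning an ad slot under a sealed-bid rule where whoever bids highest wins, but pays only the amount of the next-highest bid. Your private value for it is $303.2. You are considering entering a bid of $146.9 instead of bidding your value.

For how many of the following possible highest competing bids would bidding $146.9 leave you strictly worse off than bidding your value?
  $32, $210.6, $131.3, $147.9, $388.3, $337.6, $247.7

3

The deviation hurts exactly when the highest competing bid lies strictly between $146.9 and $303.2 — underbidding then forfeits a profitable win.
$32: below both → same outcome either way.
$210.6: inside the interval → strictly worse (loss $92.6).
$131.3: below both → same outcome either way.
$147.9: inside the interval → strictly worse (loss $155.3).
$388.3: above both → same outcome either way.
$337.6: above both → same outcome either way.
$247.7: inside the interval → strictly worse (loss $55.5).
Count: 3.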